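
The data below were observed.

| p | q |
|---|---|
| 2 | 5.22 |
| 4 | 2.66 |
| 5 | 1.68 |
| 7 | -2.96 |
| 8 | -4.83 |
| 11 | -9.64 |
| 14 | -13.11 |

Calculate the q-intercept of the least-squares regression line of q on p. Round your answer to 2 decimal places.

8.74

n = 7, Σx = 51, Σy = -20.98, Σxy = -319.46, Σx² = 475
Sxx = Σx² − (Σx)²/n = 475 − 371.571429 = 103.428571
Sxy = Σxy − (Σx)(Σy)/n = -319.46 − (-152.854286) = -166.605714
b = Sxy/Sxx = -166.605714/103.428571 = -1.610829
a = ȳ − b·x̄ = -2.997143 − (-1.610829)·7.285714 = 8.738895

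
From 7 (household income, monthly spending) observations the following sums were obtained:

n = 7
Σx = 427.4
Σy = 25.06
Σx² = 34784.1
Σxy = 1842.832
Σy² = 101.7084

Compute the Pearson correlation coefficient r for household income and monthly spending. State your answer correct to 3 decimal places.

Sxx = Σx² − (Σx)²/n = 34784.1 − 26095.822857 = 8688.277143
Sxy = Σxy − (Σx)(Σy)/n = 1842.832 − 1530.092 = 312.74
Syy = Σy² − (Σy)²/n = 101.7084 − 89.7148 = 11.9936
r = Sxy/√(Sxx·Syy) = 312.74/√(104203.720741) = 312.74/322.806011 = 0.968817

0.969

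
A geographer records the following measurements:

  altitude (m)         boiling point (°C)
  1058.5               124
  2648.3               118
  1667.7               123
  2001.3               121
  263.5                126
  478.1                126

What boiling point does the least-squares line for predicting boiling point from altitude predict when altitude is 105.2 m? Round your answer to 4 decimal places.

n = 6, Σx = 8117.4, Σy = 738, Σxy = 984479.4, Σx² = 15218351.98
Sxx = Σx² − (Σx)²/n = 15218351.98 − 10982030.46 = 4236321.52
Sxy = Σxy − (Σx)(Σy)/n = 984479.4 − 998440.2 = -13960.8
b = Sxy/Sxx = -13960.8/4236321.52 = -0.003296
a = ȳ − b·x̄ = 123 − (-0.003296)·1352.9 = 127.458483
ŷ(105.2) = a + b·105.2 = 127.458483 + (-0.003296)·105.2 = 127.111796

127.1118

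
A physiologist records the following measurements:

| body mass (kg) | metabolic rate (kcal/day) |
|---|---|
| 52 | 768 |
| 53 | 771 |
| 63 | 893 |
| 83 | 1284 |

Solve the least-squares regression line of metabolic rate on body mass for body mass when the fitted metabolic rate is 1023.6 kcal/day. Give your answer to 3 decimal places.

n = 4, Σx = 251, Σy = 3716, Σxy = 243630, Σx² = 16371
Sxx = Σx² − (Σx)²/n = 16371 − 15750.25 = 620.75
Sxy = Σxy − (Σx)(Σy)/n = 243630 − 233179 = 10451
b = Sxy/Sxx = 10451/620.75 = 16.836085
a = ȳ − b·x̄ = 929 − 16.836085·62.75 = -127.464358
Set a + b·x = 1023.6: x = (1023.6 − (-127.464358)) / 16.836085 = 68.368883

68.369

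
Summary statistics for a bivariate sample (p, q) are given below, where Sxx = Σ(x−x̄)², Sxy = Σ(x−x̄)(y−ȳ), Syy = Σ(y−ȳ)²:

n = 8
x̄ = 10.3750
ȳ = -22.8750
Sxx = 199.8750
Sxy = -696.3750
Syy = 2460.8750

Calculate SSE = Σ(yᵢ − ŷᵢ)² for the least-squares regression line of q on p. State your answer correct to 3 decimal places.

b = Sxy/Sxx = -696.375/199.875 = -3.484053
SSE = Syy − b·Sxy = 2460.875 − (-3.484053)·(-696.375) = 34.667917

34.668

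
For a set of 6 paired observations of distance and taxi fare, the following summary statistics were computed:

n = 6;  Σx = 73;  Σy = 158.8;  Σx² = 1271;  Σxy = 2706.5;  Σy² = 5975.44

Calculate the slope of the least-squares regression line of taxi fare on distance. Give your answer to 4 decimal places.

2.0229

Sxx = Σx² − (Σx)²/n = 1271 − 888.166667 = 382.833333
Sxy = Σxy − (Σx)(Σy)/n = 2706.5 − 1932.066667 = 774.433333
b = Sxy/Sxx = 774.433333/382.833333 = 2.022899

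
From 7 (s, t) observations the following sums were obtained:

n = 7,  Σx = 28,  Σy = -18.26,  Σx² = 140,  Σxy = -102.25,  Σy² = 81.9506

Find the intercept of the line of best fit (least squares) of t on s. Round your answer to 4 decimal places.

Sxx = Σx² − (Σx)²/n = 140 − 112 = 28
Sxy = Σxy − (Σx)(Σy)/n = -102.25 − (-73.04) = -29.21
b = Sxy/Sxx = -29.21/28 = -1.043214
a = ȳ − b·x̄ = -2.608571 − (-1.043214)·4 = 1.564286

1.5643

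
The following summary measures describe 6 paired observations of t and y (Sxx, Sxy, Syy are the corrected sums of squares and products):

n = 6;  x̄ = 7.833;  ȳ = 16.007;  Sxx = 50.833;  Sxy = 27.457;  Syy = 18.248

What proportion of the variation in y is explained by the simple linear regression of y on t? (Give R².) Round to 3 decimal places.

R² = Sxy²/(Sxx·Syy) = (27.457)²/(50.833·18.248) = 0.812728

0.813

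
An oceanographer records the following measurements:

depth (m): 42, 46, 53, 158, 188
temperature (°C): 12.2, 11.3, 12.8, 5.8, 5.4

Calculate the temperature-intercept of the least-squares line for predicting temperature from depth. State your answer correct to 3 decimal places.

14.401

n = 5, Σx = 487, Σy = 47.5, Σxy = 3642.2, Σx² = 66997
Sxx = Σx² − (Σx)²/n = 66997 − 47433.8 = 19563.2
Sxy = Σxy − (Σx)(Σy)/n = 3642.2 − 4626.5 = -984.3
b = Sxy/Sxx = -984.3/19563.2 = -0.050314
a = ȳ − b·x̄ = 9.5 − (-0.050314)·97.4 = 14.400569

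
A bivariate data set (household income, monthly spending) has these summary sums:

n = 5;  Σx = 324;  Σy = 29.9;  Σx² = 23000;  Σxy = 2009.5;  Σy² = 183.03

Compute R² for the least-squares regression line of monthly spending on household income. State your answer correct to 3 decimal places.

0.611

Sxx = Σx² − (Σx)²/n = 23000 − 20995.2 = 2004.8
Sxy = Σxy − (Σx)(Σy)/n = 2009.5 − 1937.52 = 71.98
Syy = Σy² − (Σy)²/n = 183.03 − 178.802 = 4.228
R² = Sxy²/(Sxx·Syy) = (71.98)²/(2004.8·4.228) = 0.611248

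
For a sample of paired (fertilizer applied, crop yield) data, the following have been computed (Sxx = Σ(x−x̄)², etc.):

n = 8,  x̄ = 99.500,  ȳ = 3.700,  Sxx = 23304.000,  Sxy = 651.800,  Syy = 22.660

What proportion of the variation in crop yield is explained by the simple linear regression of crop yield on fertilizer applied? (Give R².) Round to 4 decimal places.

0.8045

R² = Sxy²/(Sxx·Syy) = (651.8)²/(23304·22.66) = 0.804523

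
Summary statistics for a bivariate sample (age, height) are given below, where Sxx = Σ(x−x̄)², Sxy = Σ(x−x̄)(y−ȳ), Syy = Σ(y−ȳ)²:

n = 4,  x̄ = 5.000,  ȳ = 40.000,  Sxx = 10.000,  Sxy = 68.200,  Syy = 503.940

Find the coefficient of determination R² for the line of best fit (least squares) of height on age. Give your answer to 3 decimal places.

0.923

R² = Sxy²/(Sxx·Syy) = (68.2)²/(10·503.94) = 0.922975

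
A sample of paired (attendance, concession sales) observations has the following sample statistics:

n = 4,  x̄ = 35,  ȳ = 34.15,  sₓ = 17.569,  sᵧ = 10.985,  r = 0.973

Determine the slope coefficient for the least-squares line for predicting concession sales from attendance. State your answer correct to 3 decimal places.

0.608

b = r · sᵧ/sₓ = 0.973 · 10.985/17.569 = 0.608367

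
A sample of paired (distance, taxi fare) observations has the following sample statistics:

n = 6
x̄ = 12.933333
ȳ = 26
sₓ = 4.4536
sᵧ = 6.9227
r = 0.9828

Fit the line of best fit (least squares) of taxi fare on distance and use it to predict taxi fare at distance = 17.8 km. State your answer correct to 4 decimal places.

33.4347

b = r · sᵧ/sₓ = 0.9828 · 6.9227/4.4536 = 1.527670
a = ȳ − b·x̄ = 26 − 1.527670·12.933333 = 6.242140
ŷ(17.8) = a + b·17.8 = 6.242140 + 1.527670·17.8 = 33.434659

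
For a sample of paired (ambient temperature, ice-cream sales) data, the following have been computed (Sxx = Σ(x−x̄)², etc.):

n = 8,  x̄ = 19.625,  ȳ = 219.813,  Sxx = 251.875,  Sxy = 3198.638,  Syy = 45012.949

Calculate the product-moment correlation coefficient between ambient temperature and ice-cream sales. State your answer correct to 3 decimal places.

r = Sxy/√(Sxx·Syy) = 3198.638/√(11337636.529375) = 3198.638/3367.140705 = 0.949957

0.950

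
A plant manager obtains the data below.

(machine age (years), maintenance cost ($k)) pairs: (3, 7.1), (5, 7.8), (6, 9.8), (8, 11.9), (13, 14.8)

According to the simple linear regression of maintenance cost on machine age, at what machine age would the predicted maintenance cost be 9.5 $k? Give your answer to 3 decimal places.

6.035

n = 5, Σx = 35, Σy = 51.4, Σxy = 406.7, Σx² = 303
Sxx = Σx² − (Σx)²/n = 303 − 245 = 58
Sxy = Σxy − (Σx)(Σy)/n = 406.7 − 359.8 = 46.9
b = Sxy/Sxx = 46.9/58 = 0.808621
a = ȳ − b·x̄ = 10.28 − 0.808621·7 = 4.619655
Set a + b·x = 9.5: x = (9.5 − 4.619655) / 0.808621 = 6.035394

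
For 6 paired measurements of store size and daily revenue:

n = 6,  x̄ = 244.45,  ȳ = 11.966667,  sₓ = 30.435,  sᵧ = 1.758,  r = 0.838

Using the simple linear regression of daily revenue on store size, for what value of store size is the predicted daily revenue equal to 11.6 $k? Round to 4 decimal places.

b = r · sᵧ/sₓ = 0.838 · 1.758/30.435 = 0.048405
a = ȳ − b·x̄ = 11.966667 − 0.048405·244.45 = 0.134082
Set a + b·x = 11.6: x = (11.6 − 0.134082) / 0.048405 = 236.875007

236.8750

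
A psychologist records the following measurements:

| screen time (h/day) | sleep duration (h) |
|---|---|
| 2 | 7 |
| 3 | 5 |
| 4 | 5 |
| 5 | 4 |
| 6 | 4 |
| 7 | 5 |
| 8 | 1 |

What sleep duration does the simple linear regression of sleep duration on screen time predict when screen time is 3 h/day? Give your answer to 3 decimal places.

n = 7, Σx = 35, Σy = 31, Σxy = 136, Σx² = 203
Sxx = Σx² − (Σx)²/n = 203 − 175 = 28
Sxy = Σxy − (Σx)(Σy)/n = 136 − 155 = -19
b = Sxy/Sxx = -19/28 = -0.678571
a = ȳ − b·x̄ = 4.428571 − (-0.678571)·5 = 7.821429
ŷ(3) = a + b·3 = 7.821429 + (-0.678571)·3 = 5.785714

5.786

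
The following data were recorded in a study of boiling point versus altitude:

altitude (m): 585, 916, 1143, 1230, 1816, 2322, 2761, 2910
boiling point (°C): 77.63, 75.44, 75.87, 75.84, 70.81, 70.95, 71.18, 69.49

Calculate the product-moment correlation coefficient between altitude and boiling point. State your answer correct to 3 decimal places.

n = 8, Σx = 13683, Σy = 587.21, Σxy = 986599.94, Σx² = 28781391, Σy² = 43168.9841
Sxx = Σx² − (Σx)²/n = 28781391 − 23403061.125 = 5378329.875
Sxy = Σxy − (Σx)(Σy)/n = 986599.94 − 1004349.30375 = -17749.36375
Syy = Σy² − (Σy)²/n = 43168.9841 − 43101.948012 = 67.036087
r = Sxy/√(Sxx·Syy) = -17749.36375/√(360542192.104364) = -17749.36375/18987.948602 = -0.934770

-0.935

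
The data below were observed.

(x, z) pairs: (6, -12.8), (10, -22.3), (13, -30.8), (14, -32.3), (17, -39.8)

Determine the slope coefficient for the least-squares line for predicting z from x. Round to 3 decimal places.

-2.471

n = 5, Σx = 60, Σy = -138, Σxy = -1829, Σx² = 790
Sxx = Σx² − (Σx)²/n = 790 − 720 = 70
Sxy = Σxy − (Σx)(Σy)/n = -1829 − (-1656) = -173
b = Sxy/Sxx = -173/70 = -2.471429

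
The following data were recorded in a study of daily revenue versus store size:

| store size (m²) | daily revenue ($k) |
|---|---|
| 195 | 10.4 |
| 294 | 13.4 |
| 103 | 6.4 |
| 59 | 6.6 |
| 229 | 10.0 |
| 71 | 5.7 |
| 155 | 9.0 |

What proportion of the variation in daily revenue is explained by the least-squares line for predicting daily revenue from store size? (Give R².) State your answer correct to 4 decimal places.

0.9376

n = 7, Σx = 1106, Σy = 61.5, Σxy = 11105.9, Σx² = 220058, Σy² = 585.73
Sxx = Σx² − (Σx)²/n = 220058 − 174748 = 45310
Sxy = Σxy − (Σx)(Σy)/n = 11105.9 − 9717 = 1388.9
Syy = Σy² − (Σy)²/n = 585.73 − 540.321429 = 45.408571
R² = Sxy²/(Sxx·Syy) = (1388.9)²/(45310·45.408571) = 0.937584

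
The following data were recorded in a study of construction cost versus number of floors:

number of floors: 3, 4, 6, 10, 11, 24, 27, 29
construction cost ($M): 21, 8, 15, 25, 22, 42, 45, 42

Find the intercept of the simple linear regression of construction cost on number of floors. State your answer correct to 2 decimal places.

n = 8, Σx = 114, Σy = 220, Σxy = 4118, Σx² = 2428
Sxx = Σx² − (Σx)²/n = 2428 − 1624.5 = 803.5
Sxy = Σxy − (Σx)(Σy)/n = 4118 − 3135 = 983
b = Sxy/Sxx = 983/803.5 = 1.223398
a = ȳ − b·x̄ = 27.5 − 1.223398·14.25 = 10.066584

10.07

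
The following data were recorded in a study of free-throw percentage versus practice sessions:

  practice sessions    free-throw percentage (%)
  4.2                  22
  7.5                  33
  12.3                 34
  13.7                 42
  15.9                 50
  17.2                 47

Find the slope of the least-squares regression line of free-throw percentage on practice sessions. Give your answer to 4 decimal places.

1.9551

n = 6, Σx = 70.8, Σy = 228, Σxy = 2936.9, Σx² = 961.52
Sxx = Σx² − (Σx)²/n = 961.52 − 835.44 = 126.08
Sxy = Σxy − (Σx)(Σy)/n = 2936.9 − 2690.4 = 246.5
b = Sxy/Sxx = 246.5/126.08 = 1.955108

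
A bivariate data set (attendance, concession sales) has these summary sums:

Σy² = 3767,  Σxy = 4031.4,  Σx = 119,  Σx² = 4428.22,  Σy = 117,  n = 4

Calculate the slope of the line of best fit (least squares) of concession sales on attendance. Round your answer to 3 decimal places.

Sxx = Σx² − (Σx)²/n = 4428.22 − 3540.25 = 887.97
Sxy = Σxy − (Σx)(Σy)/n = 4031.4 − 3480.75 = 550.65
b = Sxy/Sxx = 550.65/887.97 = 0.620122

0.620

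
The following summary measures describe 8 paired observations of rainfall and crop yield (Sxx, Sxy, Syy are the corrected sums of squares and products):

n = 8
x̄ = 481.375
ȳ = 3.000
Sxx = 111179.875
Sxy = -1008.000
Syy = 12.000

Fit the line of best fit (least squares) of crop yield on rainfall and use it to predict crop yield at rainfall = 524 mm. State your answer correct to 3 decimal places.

2.614

b = Sxy/Sxx = -1008/111179.875 = -0.009066
a = ȳ − b·x̄ = 3 − (-0.009066)·481.375 = 7.364333
ŷ(524) = a + b·524 = 7.364333 + (-0.009066)·524 = 2.613545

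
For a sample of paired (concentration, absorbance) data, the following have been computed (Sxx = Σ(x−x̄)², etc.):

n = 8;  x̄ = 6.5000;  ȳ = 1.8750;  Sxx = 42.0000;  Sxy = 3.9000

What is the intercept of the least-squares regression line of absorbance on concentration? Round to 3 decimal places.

b = Sxy/Sxx = 3.9/42 = 0.092857
a = ȳ − b·x̄ = 1.875 − 0.092857·6.5 = 1.271429

1.271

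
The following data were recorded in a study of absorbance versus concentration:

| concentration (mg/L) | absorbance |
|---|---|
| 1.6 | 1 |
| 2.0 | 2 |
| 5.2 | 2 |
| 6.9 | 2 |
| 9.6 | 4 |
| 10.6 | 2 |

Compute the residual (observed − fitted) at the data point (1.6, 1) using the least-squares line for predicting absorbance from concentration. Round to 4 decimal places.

n = 6, Σx = 35.9, Σy = 13, Σxy = 89.4, Σx² = 285.73
Sxx = Σx² − (Σx)²/n = 285.73 − 214.801667 = 70.928333
Sxy = Σxy − (Σx)(Σy)/n = 89.4 − 77.783333 = 11.616667
b = Sxy/Sxx = 11.616667/70.928333 = 0.163780
a = ȳ − b·x̄ = 2.166667 − 0.163780·5.983333 = 1.186714
ŷ(1.6) = 1.186714 + 0.163780·1.6 = 1.448763
residual = y − ŷ = 1 − 1.448763 = -0.448763

-0.4488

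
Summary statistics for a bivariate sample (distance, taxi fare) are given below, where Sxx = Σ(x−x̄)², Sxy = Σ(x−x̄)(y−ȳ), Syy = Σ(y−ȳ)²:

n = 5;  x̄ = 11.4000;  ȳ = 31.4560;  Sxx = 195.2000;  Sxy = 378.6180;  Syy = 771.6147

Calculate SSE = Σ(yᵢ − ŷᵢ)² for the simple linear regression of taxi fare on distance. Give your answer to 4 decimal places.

37.2316

b = Sxy/Sxx = 378.618/195.2 = 1.939641
SSE = Syy − b·Sxy = 771.6147 − 1.939641·378.618 = 37.231555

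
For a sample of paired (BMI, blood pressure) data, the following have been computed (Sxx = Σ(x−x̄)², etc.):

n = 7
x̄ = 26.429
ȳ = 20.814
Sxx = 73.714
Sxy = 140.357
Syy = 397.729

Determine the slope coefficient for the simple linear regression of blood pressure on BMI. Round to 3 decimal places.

1.904

b = Sxy/Sxx = 140.357/73.714 = 1.904075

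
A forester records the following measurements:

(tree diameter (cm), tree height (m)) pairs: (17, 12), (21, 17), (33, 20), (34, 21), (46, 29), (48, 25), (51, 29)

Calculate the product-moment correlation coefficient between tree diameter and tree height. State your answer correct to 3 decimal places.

n = 7, Σx = 250, Σy = 153, Σxy = 5948, Σx² = 9996, Σy² = 3581
Sxx = Σx² − (Σx)²/n = 9996 − 8928.571429 = 1067.428571
Sxy = Σxy − (Σx)(Σy)/n = 5948 − 5464.285714 = 483.714286
Syy = Σy² − (Σy)²/n = 3581 − 3344.142857 = 236.857143
r = Sxy/√(Sxx·Syy) = 483.714286/√(252828.081633) = 483.714286/502.820129 = 0.962003

0.962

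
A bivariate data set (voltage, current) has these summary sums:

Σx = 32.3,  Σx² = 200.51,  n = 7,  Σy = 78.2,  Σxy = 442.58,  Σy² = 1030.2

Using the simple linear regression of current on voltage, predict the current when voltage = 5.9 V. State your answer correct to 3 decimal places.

Sxx = Σx² − (Σx)²/n = 200.51 − 149.041429 = 51.468571
Sxy = Σxy − (Σx)(Σy)/n = 442.58 − 360.837143 = 81.742857
b = Sxy/Sxx = 81.742857/51.468571 = 1.588209
a = ȳ − b·x̄ = 11.171429 − 1.588209·4.614286 = 3.842978
ŷ(5.9) = a + b·5.9 = 3.842978 + 1.588209·5.9 = 13.213412

13.213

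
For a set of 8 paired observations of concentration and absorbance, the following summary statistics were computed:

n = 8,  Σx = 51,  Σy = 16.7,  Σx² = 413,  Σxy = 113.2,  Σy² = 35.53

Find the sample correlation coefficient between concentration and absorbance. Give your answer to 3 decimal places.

Sxx = Σx² − (Σx)²/n = 413 − 325.125 = 87.875
Sxy = Σxy − (Σx)(Σy)/n = 113.2 − 106.4625 = 6.7375
Syy = Σy² − (Σy)²/n = 35.53 − 34.86125 = 0.66875
r = Sxy/√(Sxx·Syy) = 6.7375/√(58.766406) = 6.7375/7.665925 = 0.878889

0.879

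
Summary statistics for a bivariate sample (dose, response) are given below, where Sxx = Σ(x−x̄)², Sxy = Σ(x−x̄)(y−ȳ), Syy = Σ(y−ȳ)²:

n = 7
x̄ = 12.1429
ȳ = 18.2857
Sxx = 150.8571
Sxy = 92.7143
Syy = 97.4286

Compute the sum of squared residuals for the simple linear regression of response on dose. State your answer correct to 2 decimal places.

b = Sxy/Sxx = 92.7143/150.8571 = 0.614584
SSE = Syy − b·Sxy = 97.4286 − 0.614584·92.7143 = 40.447911

40.45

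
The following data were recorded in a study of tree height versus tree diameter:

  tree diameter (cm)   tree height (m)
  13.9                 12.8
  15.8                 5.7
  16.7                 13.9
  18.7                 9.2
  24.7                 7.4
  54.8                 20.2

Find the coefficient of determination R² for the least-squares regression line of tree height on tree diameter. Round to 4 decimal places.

n = 6, Σx = 144.6, Σy = 69.2, Σxy = 1961.89, Σx² = 4684.56, Σy² = 936.98
Sxx = Σx² − (Σx)²/n = 4684.56 − 3484.86 = 1199.7
Sxy = Σxy − (Σx)(Σy)/n = 1961.89 − 1667.72 = 294.17
Syy = Σy² − (Σy)²/n = 936.98 − 798.106667 = 138.873333
R² = Sxy²/(Sxx·Syy) = (294.17)²/(1199.7·138.873333) = 0.519404

0.5194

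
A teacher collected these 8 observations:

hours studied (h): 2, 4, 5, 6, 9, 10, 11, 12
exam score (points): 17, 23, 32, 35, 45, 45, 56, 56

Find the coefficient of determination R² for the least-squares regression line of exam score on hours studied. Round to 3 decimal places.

n = 8, Σx = 59, Σy = 309, Σxy = 2639, Σx² = 527, Σy² = 13389
Sxx = Σx² − (Σx)²/n = 527 − 435.125 = 91.875
Sxy = Σxy − (Σx)(Σy)/n = 2639 − 2278.875 = 360.125
Syy = Σy² − (Σy)²/n = 13389 − 11935.125 = 1453.875
R² = Sxy²/(Sxx·Syy) = (360.125)²/(91.875·1453.875) = 0.970917

0.971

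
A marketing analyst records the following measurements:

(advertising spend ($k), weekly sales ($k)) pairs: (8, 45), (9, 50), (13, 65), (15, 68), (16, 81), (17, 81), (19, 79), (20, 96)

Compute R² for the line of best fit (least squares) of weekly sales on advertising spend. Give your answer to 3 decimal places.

n = 8, Σx = 117, Σy = 565, Σxy = 8769, Σx² = 1845, Σy² = 41953
Sxx = Σx² − (Σx)²/n = 1845 − 1711.125 = 133.875
Sxy = Σxy − (Σx)(Σy)/n = 8769 − 8263.125 = 505.875
Syy = Σy² − (Σy)²/n = 41953 − 39903.125 = 2049.875
R² = Sxy²/(Sxx·Syy) = (505.875)²/(133.875·2049.875) = 0.932523

0.933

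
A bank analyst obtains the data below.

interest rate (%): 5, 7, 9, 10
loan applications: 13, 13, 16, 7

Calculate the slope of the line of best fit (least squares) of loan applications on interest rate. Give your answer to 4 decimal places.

n = 4, Σx = 31, Σy = 49, Σxy = 370, Σx² = 255
Sxx = Σx² − (Σx)²/n = 255 − 240.25 = 14.75
Sxy = Σxy − (Σx)(Σy)/n = 370 − 379.75 = -9.75
b = Sxy/Sxx = -9.75/14.75 = -0.661017

-0.6610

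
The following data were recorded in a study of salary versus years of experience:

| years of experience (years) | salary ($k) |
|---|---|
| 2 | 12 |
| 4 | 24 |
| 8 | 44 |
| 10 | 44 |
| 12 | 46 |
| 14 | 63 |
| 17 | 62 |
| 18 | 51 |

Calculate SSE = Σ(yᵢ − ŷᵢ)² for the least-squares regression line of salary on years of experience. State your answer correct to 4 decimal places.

396.5462

n = 8, Σx = 85, Σy = 346, Σxy = 4318, Σx² = 1137, Σy² = 17122
Sxx = Σx² − (Σx)²/n = 1137 − 903.125 = 233.875
Sxy = Σxy − (Σx)(Σy)/n = 4318 − 3676.25 = 641.75
Syy = Σy² − (Σy)²/n = 17122 − 14964.5 = 2157.5
b = Sxy/Sxx = 641.75/233.875 = 2.743987
SSE = Syy − b·Sxy = 2157.5 − 2.743987·641.75 = 396.546232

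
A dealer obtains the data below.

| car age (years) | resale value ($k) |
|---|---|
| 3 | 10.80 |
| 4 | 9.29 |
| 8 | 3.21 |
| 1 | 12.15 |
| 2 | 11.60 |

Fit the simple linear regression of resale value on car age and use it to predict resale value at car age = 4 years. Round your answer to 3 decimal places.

8.879

n = 5, Σx = 18, Σy = 47.05, Σxy = 130.59, Σx² = 94
Sxx = Σx² − (Σx)²/n = 94 − 64.8 = 29.2
Sxy = Σxy − (Σx)(Σy)/n = 130.59 − 169.38 = -38.79
b = Sxy/Sxx = -38.79/29.2 = -1.328425
a = ȳ − b·x̄ = 9.41 − (-1.328425)·3.6 = 14.192329
ŷ(4) = a + b·4 = 14.192329 + (-1.328425)·4 = 8.878630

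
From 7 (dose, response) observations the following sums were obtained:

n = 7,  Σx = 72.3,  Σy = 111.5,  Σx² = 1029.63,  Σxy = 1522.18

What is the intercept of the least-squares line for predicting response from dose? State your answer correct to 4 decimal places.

Sxx = Σx² − (Σx)²/n = 1029.63 − 746.755714 = 282.874286
Sxy = Σxy − (Σx)(Σy)/n = 1522.18 − 1151.635714 = 370.544286
b = Sxy/Sxx = 370.544286/282.874286 = 1.309926
a = ȳ − b·x̄ = 15.928571 − 1.309926·10.328571 = 2.398911

2.3989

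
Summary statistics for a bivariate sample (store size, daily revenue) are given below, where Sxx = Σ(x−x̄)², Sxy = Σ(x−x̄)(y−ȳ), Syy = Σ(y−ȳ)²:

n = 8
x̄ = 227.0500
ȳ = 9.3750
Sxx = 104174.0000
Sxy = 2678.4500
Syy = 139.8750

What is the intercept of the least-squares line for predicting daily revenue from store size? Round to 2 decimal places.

3.54

b = Sxy/Sxx = 2678.45/104174 = 0.025711
a = ȳ − b·x̄ = 9.375 − 0.025711·227.05 = 3.537247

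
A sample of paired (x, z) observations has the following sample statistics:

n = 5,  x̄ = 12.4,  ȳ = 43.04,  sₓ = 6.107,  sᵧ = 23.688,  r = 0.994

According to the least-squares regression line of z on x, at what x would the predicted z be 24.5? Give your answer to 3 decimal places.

7.591

b = r · sᵧ/sₓ = 0.994 · 23.688/6.107 = 3.855555
a = ȳ − b·x̄ = 43.04 − 3.855555·12.4 = -4.768877
Set a + b·x = 24.5: x = (24.5 − (-4.768877)) / 3.855555 = 7.591353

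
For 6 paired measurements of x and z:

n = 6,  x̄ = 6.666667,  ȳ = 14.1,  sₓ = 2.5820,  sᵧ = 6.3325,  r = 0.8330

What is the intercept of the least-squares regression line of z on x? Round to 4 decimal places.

0.4801

b = r · sᵧ/sₓ = 0.833 · 6.3325/2.582 = 2.042979
a = ȳ − b·x̄ = 14.1 − 2.042979·6.666667 = 0.480137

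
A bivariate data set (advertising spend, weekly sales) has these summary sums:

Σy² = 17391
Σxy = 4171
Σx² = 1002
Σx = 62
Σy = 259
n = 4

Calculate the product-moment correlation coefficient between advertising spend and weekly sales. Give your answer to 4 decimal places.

Sxx = Σx² − (Σx)²/n = 1002 − 961 = 41
Sxy = Σxy − (Σx)(Σy)/n = 4171 − 4014.5 = 156.5
Syy = Σy² − (Σy)²/n = 17391 − 16770.25 = 620.75
r = Sxy/√(Sxx·Syy) = 156.5/√(25450.75) = 156.5/159.532912 = 0.980989

0.9810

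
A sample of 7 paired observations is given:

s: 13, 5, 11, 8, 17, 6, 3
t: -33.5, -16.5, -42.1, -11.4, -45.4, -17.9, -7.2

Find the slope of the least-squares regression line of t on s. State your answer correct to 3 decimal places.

n = 7, Σx = 63, Σy = -174, Σxy = -1973.1, Σx² = 713
Sxx = Σx² − (Σx)²/n = 713 − 567 = 146
Sxy = Σxy − (Σx)(Σy)/n = -1973.1 − (-1566) = -407.1
b = Sxy/Sxx = -407.1/146 = -2.788356

-2.788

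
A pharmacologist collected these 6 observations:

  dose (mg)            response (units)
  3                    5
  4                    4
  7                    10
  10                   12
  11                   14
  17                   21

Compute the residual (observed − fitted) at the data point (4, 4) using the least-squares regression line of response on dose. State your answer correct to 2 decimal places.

n = 6, Σx = 52, Σy = 66, Σxy = 732, Σx² = 584
Sxx = Σx² − (Σx)²/n = 584 − 450.666667 = 133.333333
Sxy = Σxy − (Σx)(Σy)/n = 732 − 572 = 160
b = Sxy/Sxx = 160/133.333333 = 1.2
a = ȳ − b·x̄ = 11 − 1.2·8.666667 = 0.6
ŷ(4) = 0.6 + 1.2·4 = 5.4
residual = y − ŷ = 4 − 5.4 = -1.4

-1.40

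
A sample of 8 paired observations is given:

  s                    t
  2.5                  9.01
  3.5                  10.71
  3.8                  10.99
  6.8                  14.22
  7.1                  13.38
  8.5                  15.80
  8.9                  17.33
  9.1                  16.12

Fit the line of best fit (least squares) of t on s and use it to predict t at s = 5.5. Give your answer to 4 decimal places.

n = 8, Σx = 50.2, Σy = 107.56, Σxy = 728.695, Σx² = 363.86
Sxx = Σx² − (Σx)²/n = 363.86 − 315.005 = 48.855
Sxy = Σxy − (Σx)(Σy)/n = 728.695 − 674.939 = 53.756
b = Sxy/Sxx = 53.756/48.855 = 1.100317
a = ȳ − b·x̄ = 13.445 − 1.100317·6.275 = 6.540509
ŷ(5.5) = a + b·5.5 = 6.540509 + 1.100317·5.5 = 12.592254

12.5923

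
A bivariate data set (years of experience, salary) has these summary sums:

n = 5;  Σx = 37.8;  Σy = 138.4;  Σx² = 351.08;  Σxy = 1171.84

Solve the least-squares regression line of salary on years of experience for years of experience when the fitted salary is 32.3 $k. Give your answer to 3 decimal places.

Sxx = Σx² − (Σx)²/n = 351.08 − 285.768 = 65.312
Sxy = Σxy − (Σx)(Σy)/n = 1171.84 − 1046.304 = 125.536
b = Sxy/Sxx = 125.536/65.312 = 1.922097
a = ȳ − b·x̄ = 27.68 − 1.922097·7.56 = 13.148947
Set a + b·x = 32.3: x = (32.3 − 13.148947) / 1.922097 = 9.963625

9.964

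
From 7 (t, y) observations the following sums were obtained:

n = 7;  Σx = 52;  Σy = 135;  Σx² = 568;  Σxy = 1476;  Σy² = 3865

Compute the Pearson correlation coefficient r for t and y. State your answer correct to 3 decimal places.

0.988

Sxx = Σx² − (Σx)²/n = 568 − 386.285714 = 181.714286
Sxy = Σxy − (Σx)(Σy)/n = 1476 − 1002.857143 = 473.142857
Syy = Σy² − (Σy)²/n = 3865 − 2603.571429 = 1261.428571
r = Sxy/√(Sxx·Syy) = 473.142857/√(229219.591837) = 473.142857/478.768829 = 0.988249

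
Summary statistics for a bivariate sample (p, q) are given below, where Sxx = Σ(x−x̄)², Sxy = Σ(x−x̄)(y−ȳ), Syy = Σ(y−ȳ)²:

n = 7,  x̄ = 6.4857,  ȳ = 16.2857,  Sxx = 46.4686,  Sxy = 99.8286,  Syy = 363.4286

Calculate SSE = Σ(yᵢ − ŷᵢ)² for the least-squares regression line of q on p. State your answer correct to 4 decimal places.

148.9666

b = Sxy/Sxx = 99.8286/46.4686 = 2.148302
SSE = Syy − b·Sxy = 363.4286 − 2.148302·99.8286 = 148.966590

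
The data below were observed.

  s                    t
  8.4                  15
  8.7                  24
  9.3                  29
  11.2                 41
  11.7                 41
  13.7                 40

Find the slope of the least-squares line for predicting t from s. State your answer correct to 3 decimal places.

4.534

n = 6, Σx = 63, Σy = 190, Σxy = 2091.4, Σx² = 682.76
Sxx = Σx² − (Σx)²/n = 682.76 − 661.5 = 21.26
Sxy = Σxy − (Σx)(Σy)/n = 2091.4 − 1995 = 96.4
b = Sxy/Sxx = 96.4/21.26 = 4.534337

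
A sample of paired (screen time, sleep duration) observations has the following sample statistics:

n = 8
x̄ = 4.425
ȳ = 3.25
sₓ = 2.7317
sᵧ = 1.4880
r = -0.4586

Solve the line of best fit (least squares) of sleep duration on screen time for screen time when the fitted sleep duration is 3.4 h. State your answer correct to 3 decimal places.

b = r · sᵧ/sₓ = -0.4586 · 1.488/2.7317 = -0.249807
a = ȳ − b·x̄ = 3.25 − (-0.249807)·4.425 = 4.355394
Set a + b·x = 3.4: x = (3.4 − 4.355394) / (-0.249807) = 3.824536

3.825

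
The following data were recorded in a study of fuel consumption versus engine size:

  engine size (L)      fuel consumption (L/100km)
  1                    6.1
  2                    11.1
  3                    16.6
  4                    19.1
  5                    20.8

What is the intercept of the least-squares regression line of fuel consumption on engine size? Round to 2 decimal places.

3.52

n = 5, Σx = 15, Σy = 73.7, Σxy = 258.5, Σx² = 55
Sxx = Σx² − (Σx)²/n = 55 − 45 = 10
Sxy = Σxy − (Σx)(Σy)/n = 258.5 − 221.1 = 37.4
b = Sxy/Sxx = 37.4/10 = 3.74
a = ȳ − b·x̄ = 14.74 − 3.74·3 = 3.52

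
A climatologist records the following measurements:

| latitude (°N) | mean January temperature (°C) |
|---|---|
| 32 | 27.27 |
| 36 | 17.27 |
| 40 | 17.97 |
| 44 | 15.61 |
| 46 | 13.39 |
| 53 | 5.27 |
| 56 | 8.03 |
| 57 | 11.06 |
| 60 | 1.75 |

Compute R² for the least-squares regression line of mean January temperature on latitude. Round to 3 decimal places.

0.849

n = 9, Σx = 424, Σy = 117.62, Σxy = 4980.35, Σx² = 20766, Σy² = 2005.4308
Sxx = Σx² − (Σx)²/n = 20766 − 19975.111111 = 790.888889
Sxy = Σxy − (Σx)(Σy)/n = 4980.35 − 5541.208889 = -560.858889
Syy = Σy² − (Σy)²/n = 2005.4308 − 1537.162711 = 468.268089
R² = Sxy²/(Sxx·Syy) = (-560.858889)²/(790.888889·468.268089) = 0.849371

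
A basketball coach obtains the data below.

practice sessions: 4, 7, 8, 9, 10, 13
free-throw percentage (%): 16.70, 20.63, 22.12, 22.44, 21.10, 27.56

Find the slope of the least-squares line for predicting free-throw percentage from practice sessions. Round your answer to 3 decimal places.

1.093

n = 6, Σx = 51, Σy = 130.55, Σxy = 1159.41, Σx² = 479
Sxx = Σx² − (Σx)²/n = 479 − 433.5 = 45.5
Sxy = Σxy − (Σx)(Σy)/n = 1159.41 − 1109.675 = 49.735
b = Sxy/Sxx = 49.735/45.5 = 1.093077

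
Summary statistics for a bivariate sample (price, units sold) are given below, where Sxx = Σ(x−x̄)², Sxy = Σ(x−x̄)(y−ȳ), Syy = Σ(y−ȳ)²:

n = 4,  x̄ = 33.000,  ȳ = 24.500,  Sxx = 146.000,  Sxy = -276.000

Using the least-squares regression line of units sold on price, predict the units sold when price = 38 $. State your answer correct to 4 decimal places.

15.0479

b = Sxy/Sxx = -276/146 = -1.890411
a = ȳ − b·x̄ = 24.5 − (-1.890411)·33 = 86.883562
ŷ(38) = a + b·38 = 86.883562 + (-1.890411)·38 = 15.047945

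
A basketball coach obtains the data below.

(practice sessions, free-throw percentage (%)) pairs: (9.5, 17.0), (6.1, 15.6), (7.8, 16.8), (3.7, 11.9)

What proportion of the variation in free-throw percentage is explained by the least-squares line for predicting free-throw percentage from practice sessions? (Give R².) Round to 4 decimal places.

0.8737

n = 4, Σx = 27.1, Σy = 61.3, Σxy = 431.73, Σx² = 201.99, Σy² = 956.21
Sxx = Σx² − (Σx)²/n = 201.99 − 183.6025 = 18.3875
Sxy = Σxy − (Σx)(Σy)/n = 431.73 − 415.3075 = 16.4225
Syy = Σy² − (Σy)²/n = 956.21 − 939.4225 = 16.7875
R² = Sxy²/(Sxx·Syy) = (16.4225)²/(18.3875·16.7875) = 0.873715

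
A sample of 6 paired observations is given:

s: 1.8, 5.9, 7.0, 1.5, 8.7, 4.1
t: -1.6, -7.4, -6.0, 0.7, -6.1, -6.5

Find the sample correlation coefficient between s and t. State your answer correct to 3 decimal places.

n = 6, Σx = 29, Σy = -26.9, Σxy = -167.21, Σx² = 181.8, Σy² = 173.27
Sxx = Σx² − (Σx)²/n = 181.8 − 140.166667 = 41.633333
Sxy = Σxy − (Σx)(Σy)/n = -167.21 − (-130.016667) = -37.193333
Syy = Σy² − (Σy)²/n = 173.27 − 120.601667 = 52.668333
r = Sxy/√(Sxx·Syy) = -37.193333/√(2192.758278) = -37.193333/46.826897 = -0.794273

-0.794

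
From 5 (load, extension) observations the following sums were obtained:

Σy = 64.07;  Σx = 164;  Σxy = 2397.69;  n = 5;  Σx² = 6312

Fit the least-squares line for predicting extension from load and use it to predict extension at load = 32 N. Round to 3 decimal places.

12.560

Sxx = Σx² − (Σx)²/n = 6312 − 5379.2 = 932.8
Sxy = Σxy − (Σx)(Σy)/n = 2397.69 − 2101.496 = 296.194
b = Sxy/Sxx = 296.194/932.8 = 0.317532
a = ȳ − b·x̄ = 12.814 − 0.317532·32.8 = 2.398945
ŷ(32) = a + b·32 = 2.398945 + 0.317532·32 = 12.559974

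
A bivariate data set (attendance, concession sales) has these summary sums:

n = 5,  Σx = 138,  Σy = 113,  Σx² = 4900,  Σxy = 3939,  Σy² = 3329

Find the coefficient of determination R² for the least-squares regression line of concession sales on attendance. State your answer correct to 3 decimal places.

Sxx = Σx² − (Σx)²/n = 4900 − 3808.8 = 1091.2
Sxy = Σxy − (Σx)(Σy)/n = 3939 − 3118.8 = 820.2
Syy = Σy² − (Σy)²/n = 3329 − 2553.8 = 775.2
R² = Sxy²/(Sxx·Syy) = (820.2)²/(1091.2·775.2) = 0.795282

0.795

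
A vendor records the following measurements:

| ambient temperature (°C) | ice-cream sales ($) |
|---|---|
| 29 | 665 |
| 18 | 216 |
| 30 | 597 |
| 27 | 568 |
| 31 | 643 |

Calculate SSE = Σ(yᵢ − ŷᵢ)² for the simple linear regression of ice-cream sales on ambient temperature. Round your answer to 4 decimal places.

7446.0636

n = 5, Σx = 135, Σy = 2689, Σxy = 76352, Σx² = 3755, Σy² = 1581363
Sxx = Σx² − (Σx)²/n = 3755 − 3645 = 110
Sxy = Σxy − (Σx)(Σy)/n = 76352 − 72603 = 3749
Syy = Σy² − (Σy)²/n = 1581363 − 1446144.2 = 135218.8
b = Sxy/Sxx = 3749/110 = 34.081818
SSE = Syy − b·Sxy = 135218.8 − 34.081818·3749 = 7446.063636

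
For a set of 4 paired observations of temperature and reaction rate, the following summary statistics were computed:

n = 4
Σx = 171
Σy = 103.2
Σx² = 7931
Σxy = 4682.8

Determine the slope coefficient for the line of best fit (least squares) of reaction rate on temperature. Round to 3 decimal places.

0.437

Sxx = Σx² − (Σx)²/n = 7931 − 7310.25 = 620.75
Sxy = Σxy − (Σx)(Σy)/n = 4682.8 − 4411.8 = 271
b = Sxy/Sxx = 271/620.75 = 0.436569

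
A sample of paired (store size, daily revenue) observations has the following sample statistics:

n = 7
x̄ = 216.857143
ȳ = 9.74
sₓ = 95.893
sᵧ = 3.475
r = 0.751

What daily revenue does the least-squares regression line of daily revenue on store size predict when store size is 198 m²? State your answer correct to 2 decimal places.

b = r · sᵧ/sₓ = 0.751 · 3.475/95.893 = 0.027215
a = ȳ − b·x̄ = 9.74 − 0.027215·216.857143 = 3.838240
ŷ(198) = a + b·198 = 3.838240 + 0.027215·198 = 9.226803

9.23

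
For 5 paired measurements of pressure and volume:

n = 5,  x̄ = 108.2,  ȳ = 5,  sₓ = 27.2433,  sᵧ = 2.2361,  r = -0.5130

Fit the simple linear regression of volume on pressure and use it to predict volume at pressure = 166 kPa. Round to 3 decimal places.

b = r · sᵧ/sₓ = -0.513 · 2.2361/27.2433 = -0.042106
a = ȳ − b·x̄ = 5 − (-0.042106)·108.2 = 9.555920
ŷ(166) = a + b·166 = 9.555920 + (-0.042106)·166 = 2.566246

2.566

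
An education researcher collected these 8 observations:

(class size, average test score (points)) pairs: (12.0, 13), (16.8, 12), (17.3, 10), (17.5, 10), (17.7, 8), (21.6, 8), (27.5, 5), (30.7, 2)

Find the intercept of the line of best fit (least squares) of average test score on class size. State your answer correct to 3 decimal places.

n = 8, Σx = 161.1, Σy = 68, Σxy = 1218.9, Σx² = 3510.37
Sxx = Σx² − (Σx)²/n = 3510.37 − 3244.15125 = 266.21875
Sxy = Σxy − (Σx)(Σy)/n = 1218.9 − 1369.35 = -150.45
b = Sxy/Sxx = -150.45/266.21875 = -0.565137
a = ȳ − b·x̄ = 8.5 − (-0.565137)·20.1375 = 19.880441

19.880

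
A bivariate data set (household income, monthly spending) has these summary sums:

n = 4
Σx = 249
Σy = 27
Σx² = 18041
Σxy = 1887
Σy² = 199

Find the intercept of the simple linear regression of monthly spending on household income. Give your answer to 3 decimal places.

Sxx = Σx² − (Σx)²/n = 18041 − 15500.25 = 2540.75
Sxy = Σxy − (Σx)(Σy)/n = 1887 − 1680.75 = 206.25
b = Sxy/Sxx = 206.25/2540.75 = 0.081177
a = ȳ − b·x̄ = 6.75 − 0.081177·62.25 = 1.696743

1.697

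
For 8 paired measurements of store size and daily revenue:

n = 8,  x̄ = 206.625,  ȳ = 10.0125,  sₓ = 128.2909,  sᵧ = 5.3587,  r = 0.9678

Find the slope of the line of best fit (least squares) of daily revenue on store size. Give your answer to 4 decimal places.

0.0404

b = r · sᵧ/sₓ = 0.9678 · 5.3587/128.2909 = 0.040425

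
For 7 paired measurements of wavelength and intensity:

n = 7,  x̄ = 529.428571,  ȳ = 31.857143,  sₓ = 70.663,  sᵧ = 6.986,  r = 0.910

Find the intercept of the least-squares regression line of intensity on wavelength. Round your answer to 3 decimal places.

b = r · sᵧ/sₓ = 0.91 · 6.986/70.663 = 0.089966
a = ȳ − b·x̄ = 31.857143 − 0.089966·529.428571 = -15.773372

-15.773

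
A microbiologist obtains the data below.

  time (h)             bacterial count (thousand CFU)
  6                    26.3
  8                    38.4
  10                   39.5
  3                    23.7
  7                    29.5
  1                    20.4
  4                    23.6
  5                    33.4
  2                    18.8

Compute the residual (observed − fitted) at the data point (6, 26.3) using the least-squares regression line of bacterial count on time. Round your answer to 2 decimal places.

-3.95

n = 9, Σx = 46, Σy = 253.6, Σxy = 1457, Σx² = 304
Sxx = Σx² − (Σx)²/n = 304 − 235.111111 = 68.888889
Sxy = Σxy − (Σx)(Σy)/n = 1457 − 1296.177778 = 160.822222
b = Sxy/Sxx = 160.822222/68.888889 = 2.334516
a = ȳ − b·x̄ = 28.177778 − 2.334516·5.111111 = 16.245806
ŷ(6) = 16.245806 + 2.334516·6 = 30.252903
residual = y − ŷ = 26.3 − 30.252903 = -3.952903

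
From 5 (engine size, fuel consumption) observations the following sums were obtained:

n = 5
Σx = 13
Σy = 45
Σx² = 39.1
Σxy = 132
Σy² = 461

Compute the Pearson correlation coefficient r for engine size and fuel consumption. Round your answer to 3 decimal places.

0.871

Sxx = Σx² − (Σx)²/n = 39.1 − 33.8 = 5.3
Sxy = Σxy − (Σx)(Σy)/n = 132 − 117 = 15
Syy = Σy² − (Σy)²/n = 461 − 405 = 56
r = Sxy/√(Sxx·Syy) = 15/√(296.8) = 15/17.227884 = 0.870681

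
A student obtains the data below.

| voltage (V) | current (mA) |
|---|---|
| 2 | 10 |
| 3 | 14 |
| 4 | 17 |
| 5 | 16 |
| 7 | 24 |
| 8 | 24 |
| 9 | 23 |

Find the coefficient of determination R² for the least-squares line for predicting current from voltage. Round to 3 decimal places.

0.892

n = 7, Σx = 38, Σy = 128, Σxy = 777, Σx² = 248, Σy² = 2522
Sxx = Σx² − (Σx)²/n = 248 − 206.285714 = 41.714286
Sxy = Σxy − (Σx)(Σy)/n = 777 − 694.857143 = 82.142857
Syy = Σy² − (Σy)²/n = 2522 − 2340.571429 = 181.428571
R² = Sxy²/(Sxx·Syy) = (82.142857)²/(41.714286·181.428571) = 0.891557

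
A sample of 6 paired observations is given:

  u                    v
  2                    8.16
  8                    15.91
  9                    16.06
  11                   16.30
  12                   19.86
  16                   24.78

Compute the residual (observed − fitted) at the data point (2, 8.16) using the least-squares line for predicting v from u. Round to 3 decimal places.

0.096

n = 6, Σx = 58, Σy = 101.07, Σxy = 1102.24, Σx² = 670
Sxx = Σx² − (Σx)²/n = 670 − 560.666667 = 109.333333
Sxy = Σxy − (Σx)(Σy)/n = 1102.24 − 977.01 = 125.23
b = Sxy/Sxx = 125.23/109.333333 = 1.145396
a = ȳ − b·x̄ = 16.845 − 1.145396·9.666667 = 5.772835
ŷ(2) = 5.772835 + 1.145396·2 = 8.063628
residual = y − ŷ = 8.16 − 8.063628 = 0.096372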